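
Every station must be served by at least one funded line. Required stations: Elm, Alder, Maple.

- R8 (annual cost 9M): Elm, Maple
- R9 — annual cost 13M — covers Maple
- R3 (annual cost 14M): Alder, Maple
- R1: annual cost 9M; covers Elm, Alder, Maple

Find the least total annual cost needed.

R1 alone covers Elm, Alder, Maple — every station.
Total annual cost: 9.
No cover costs less than 9.

9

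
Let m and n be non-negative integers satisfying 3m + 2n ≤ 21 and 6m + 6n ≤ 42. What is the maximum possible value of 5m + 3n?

35

(m,n)=(7,0) is feasible, giving 35.
(m,n)=(6,1) is feasible, giving 33.
(m,n)=(6,0) is feasible, giving 30.
The best lattice point is (7,0), giving 35.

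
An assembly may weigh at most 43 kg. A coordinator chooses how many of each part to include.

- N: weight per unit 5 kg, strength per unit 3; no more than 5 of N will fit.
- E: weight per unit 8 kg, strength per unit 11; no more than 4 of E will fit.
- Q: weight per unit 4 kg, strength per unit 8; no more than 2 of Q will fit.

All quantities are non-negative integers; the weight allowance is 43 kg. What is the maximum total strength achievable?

Q has the best ratio (8/4); taking only Q gives at most 2×8 = 16 (stopped by the supply cap of 2).
Mixing does better — 4×E and 2×Q: weight 40 ≤ 43, strength 4·11 + 2·8 = 60.

60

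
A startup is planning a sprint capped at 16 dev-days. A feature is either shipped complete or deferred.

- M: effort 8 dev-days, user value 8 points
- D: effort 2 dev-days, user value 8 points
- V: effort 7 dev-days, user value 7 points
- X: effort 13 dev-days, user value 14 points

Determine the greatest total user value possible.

22

Allowing fractional choices, the relaxed optimum would be about 23.0, but features are indivisible.
D + V: effort 2 + 7 = 9 ≤ 16, user value 8 + 7 = 15.
D + X: effort 2 + 13 = 15 ≤ 16, user value 8 + 14 = 22.
M + D: effort 8 + 2 = 10 ≤ 16, user value 8 + 8 = 16.
Best is D and X with total user value 22.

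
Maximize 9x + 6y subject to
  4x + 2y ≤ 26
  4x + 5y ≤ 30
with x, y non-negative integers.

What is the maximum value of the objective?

60

The continuous relaxation peaks at (5.83, 1.33) with value 60.50; rounding to a feasible lattice point costs some objective.
(x,y)=(6,1): 4·6+2·1=26≤26, 4·6+5·1=29≤30, objective 60.
(x,y)=(5,2): 4·5+2·2=24≤26, 4·5+5·2=30≤30, objective 57.
(x,y)=(6,0): 4·6+2·0=24≤26, 4·6+5·0=24≤30, objective 54.
The best lattice point is (6,1), giving 60.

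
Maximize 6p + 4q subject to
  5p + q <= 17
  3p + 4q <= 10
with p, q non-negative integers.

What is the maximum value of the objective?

The continuous relaxation peaks at (3.33, 0) with value 20.00; rounding to a feasible lattice point costs some objective.
(p,q)=(3,0): 5·3+1·0=15≤17, 3·3+4·0=9≤10, objective 18.
(p,q)=(2,1): 5·2+1·1=11≤17, 3·2+4·1=10≤10, objective 16.
(p,q)=(2,0): 5·2+1·0=10≤17, 3·2+4·0=6≤10, objective 12.
The best lattice point is (3,0), giving 18.

18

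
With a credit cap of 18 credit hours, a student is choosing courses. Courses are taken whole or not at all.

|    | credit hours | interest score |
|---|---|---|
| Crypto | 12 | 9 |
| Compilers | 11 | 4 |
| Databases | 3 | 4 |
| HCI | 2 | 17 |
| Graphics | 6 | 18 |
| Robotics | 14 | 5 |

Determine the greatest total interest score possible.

Allowing fractional choices, the relaxed optimum would be about 44.2, but courses are indivisible.
Databases + HCI + Graphics: credit hours 3 + 2 + 6 = 11 ≤ 18, interest score 4 + 17 + 18 = 39.
Crypto + Databases + HCI: credit hours 12 + 3 + 2 = 17 ≤ 18, interest score 9 + 4 + 17 = 30.
HCI + Graphics: credit hours 2 + 6 = 8 ≤ 18, interest score 17 + 18 = 35.
Best is Databases, HCI, and Graphics with total interest score 39.

39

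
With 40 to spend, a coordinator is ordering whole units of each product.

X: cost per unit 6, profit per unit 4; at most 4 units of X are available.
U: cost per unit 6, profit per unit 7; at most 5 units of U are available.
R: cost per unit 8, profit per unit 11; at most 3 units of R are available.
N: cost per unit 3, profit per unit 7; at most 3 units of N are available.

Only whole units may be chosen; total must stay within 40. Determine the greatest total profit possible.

61

This is a bounded integer knapsack.
1×X, 3×R, and 3×N: cost 39 ≤ 40, profit 1·4 + 3·11 + 3·7 = 58.
1×U, 3×R, and 3×N: cost 39 ≤ 40, profit 1·7 + 3·11 + 3·7 = 61.
Best is 61.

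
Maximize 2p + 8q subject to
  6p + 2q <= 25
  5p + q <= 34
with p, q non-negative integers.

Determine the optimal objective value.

96

Relaxing integrality, the LP optimum is 100.00 at (p,q) = (0, 12.5), which is not an integer point.
(p,q)=(0,12): 6·0+2·12=24≤25, 5·0+1·12=12≤34, objective 96.
(p,q)=(0,11): 6·0+2·11=22≤25, 5·0+1·11=11≤34, objective 88.
The best lattice point is (0,12), giving 96.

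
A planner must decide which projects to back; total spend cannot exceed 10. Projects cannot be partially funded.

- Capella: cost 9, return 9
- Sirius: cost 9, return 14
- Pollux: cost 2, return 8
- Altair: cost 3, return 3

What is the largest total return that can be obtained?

14

This is an integer program with binary decision variables.
Pollux + Altair: cost 2 + 3 = 5 ≤ 10, return 8 + 3 = 11.
Sirius: cost 9 ≤ 10, return 14.
Capella: cost 9 ≤ 10, return 9.
Best is Sirius with total return 14.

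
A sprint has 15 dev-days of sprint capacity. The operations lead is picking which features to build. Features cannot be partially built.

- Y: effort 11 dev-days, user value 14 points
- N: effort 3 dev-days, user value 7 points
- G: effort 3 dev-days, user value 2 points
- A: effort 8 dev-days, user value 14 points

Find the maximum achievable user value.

Allowing fractional choices, the relaxed optimum would be about 26.1, but features are indivisible.
N + G + A: effort 3 + 3 + 8 = 14 ≤ 15, user value 7 + 2 + 14 = 23.
N + A: effort 3 + 8 = 11 ≤ 15, user value 7 + 14 = 21.
Y + N: effort 11 + 3 = 14 ≤ 15, user value 14 + 7 = 21.
Best is N, G, and A with total user value 23.

23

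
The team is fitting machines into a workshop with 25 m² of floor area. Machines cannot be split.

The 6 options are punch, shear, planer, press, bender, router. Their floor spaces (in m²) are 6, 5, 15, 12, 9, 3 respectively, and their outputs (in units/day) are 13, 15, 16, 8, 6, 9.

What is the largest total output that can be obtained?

43

Take punch, shear, bender, and router: floor space 6 + 5 + 9 + 3 = 23 ≤ 25, output 13 + 15 + 6 + 9 = 43.
No other feasible combination does better.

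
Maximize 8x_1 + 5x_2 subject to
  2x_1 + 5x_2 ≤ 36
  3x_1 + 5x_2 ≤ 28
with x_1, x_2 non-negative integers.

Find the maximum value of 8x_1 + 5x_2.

72

Relaxing integrality, the LP optimum is 74.67 at (x_1,x_2) = (9.33, 0), which is not an integer point.
(x_1,x_2)=(9,0): 2·9+5·0=18≤36, 3·9+5·0=27≤28, objective 72.
(x_1,x_2)=(8,0): 2·8+5·0=16≤36, 3·8+5·0=24≤28, objective 64.
The best lattice point is (9,0), giving 72.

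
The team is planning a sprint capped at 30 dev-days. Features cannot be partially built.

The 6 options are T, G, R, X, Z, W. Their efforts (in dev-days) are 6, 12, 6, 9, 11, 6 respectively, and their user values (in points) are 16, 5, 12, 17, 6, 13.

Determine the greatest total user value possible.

T + R + Z + W: effort 6 + 6 + 11 + 6 = 29 ≤ 30, user value 16 + 12 + 6 + 13 = 47.
T + R + X + W: effort 6 + 6 + 9 + 6 = 27 ≤ 30, user value 16 + 12 + 17 + 13 = 58.
T + X + W: effort 6 + 9 + 6 = 21 ≤ 30, user value 16 + 17 + 13 = 46.
Best is T, R, X, and W with total user value 58.

58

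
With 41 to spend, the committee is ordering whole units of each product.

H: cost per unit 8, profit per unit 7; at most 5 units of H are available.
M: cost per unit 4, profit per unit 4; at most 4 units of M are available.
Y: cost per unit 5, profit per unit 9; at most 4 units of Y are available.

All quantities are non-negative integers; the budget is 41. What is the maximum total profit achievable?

2×H, 1×M, and 4×Y: cost 40 ≤ 41, profit 2·7 + 1·4 + 4·9 = 54.
1×H, 3×M, and 4×Y: cost 40 ≤ 41, profit 1·7 + 3·4 + 4·9 = 55.
Best is 55.

55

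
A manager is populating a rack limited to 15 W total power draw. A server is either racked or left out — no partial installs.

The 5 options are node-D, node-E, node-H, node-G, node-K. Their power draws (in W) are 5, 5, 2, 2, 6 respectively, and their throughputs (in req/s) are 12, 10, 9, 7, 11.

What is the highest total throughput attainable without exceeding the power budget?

Take node-D, node-H, node-G, and node-K: power draw 5 + 2 + 2 + 6 = 15 ≤ 15, throughput 12 + 9 + 7 + 11 = 39.
No other feasible combination does better.

39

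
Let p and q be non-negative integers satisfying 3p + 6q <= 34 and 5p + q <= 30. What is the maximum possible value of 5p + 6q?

43

(p,q)=(5,3): 3·5+6·3=33≤34, 5·5+1·3=28≤30, objective 43.
(p,q)=(4,3): 3·4+6·3=30≤34, 5·4+1·3=23≤30, objective 38.
(p,q)=(5,2): 3·5+6·2=27≤34, 5·5+1·2=27≤30, objective 37.
(p,q)=(4,2): 3·4+6·2=24≤34, 5·4+1·2=22≤30, objective 32.
The best lattice point is (5,3), giving 43.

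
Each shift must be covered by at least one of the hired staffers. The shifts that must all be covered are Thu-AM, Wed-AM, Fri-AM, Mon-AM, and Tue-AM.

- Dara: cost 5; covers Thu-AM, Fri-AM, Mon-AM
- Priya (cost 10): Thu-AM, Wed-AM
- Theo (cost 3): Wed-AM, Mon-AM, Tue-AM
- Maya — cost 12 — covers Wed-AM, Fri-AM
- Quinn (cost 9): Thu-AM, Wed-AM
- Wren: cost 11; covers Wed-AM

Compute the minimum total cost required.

This is an integer covering problem.
Choose Dara and Theo: together they cover Thu-AM, Wed-AM, Fri-AM, Mon-AM, Tue-AM — every shift.
Total cost: 5 + 3 = 8.
No cover costs less than 8.

8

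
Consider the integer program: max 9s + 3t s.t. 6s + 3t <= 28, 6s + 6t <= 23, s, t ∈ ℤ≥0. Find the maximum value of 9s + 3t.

Relaxing integrality, the LP optimum is 34.50 at (s,t) = (3.83, 0), which is not an integer point.
(s,t)=(3,0): 6·3+3·0=18≤28, 6·3+6·0=18≤23, objective 27.
(s,t)=(2,1): 6·2+3·1=15≤28, 6·2+6·1=18≤23, objective 21.
(s,t)=(2,0): 6·2+3·0=12≤28, 6·2+6·0=12≤23, objective 18.
No feasible integer point exceeds 27.

27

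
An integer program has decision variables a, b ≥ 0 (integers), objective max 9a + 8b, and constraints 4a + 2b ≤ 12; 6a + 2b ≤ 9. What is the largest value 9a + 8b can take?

The continuous relaxation peaks at (0, 4.5) with value 36.00; rounding to a feasible lattice point costs some objective.
(a,b)=(0,4): 4·0+2·4=8≤12, 6·0+2·4=8≤9, objective 32.
(a,b)=(0,3): 4·0+2·3=6≤12, 6·0+2·3=6≤9, objective 24.
Maximum is 32 at (a,b)=(0,4).

32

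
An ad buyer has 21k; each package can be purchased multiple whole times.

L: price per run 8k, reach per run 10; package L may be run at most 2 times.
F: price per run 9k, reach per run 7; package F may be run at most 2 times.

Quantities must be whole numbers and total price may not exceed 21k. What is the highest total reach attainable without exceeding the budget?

This is a bounded integer knapsack.
L has the best ratio (10/8); taking only L gives at most 2×10 = 20 (stopped by the price limit).
Optimal: 2×L: price 16 ≤ 21, reach 2·10 = 20.

20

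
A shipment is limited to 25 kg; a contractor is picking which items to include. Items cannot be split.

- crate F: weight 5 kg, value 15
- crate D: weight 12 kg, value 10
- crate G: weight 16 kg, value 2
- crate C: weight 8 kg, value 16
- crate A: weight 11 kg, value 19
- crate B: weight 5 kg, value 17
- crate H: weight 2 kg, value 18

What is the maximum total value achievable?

Take crate F, crate A, crate B, and crate H: weight 5 + 11 + 5 + 2 = 23 ≤ 25, value 15 + 19 + 17 + 18 = 69.
No other feasible combination does better.

69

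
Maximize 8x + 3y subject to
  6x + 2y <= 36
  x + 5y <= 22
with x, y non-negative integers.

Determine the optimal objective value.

Relaxing integrality, the LP optimum is 49.14 at (x,y) = (4.86, 3.43), which is not an integer point.
(x,y)=(5,3): 6·5+2·3=36≤36, 1·5+5·3=20≤22, objective 49.
(x,y)=(5,2): 6·5+2·2=34≤36, 1·5+5·2=15≤22, objective 46.
The best lattice point is (5,3), giving 49.

49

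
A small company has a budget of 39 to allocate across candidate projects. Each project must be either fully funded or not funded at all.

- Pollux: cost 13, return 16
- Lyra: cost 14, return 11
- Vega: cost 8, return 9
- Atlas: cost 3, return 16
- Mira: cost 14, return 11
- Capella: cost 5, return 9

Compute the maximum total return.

This is an integer program with binary decision variables.
Allowing fractional choices, the relaxed optimum would be about 57.9, but projects are indivisible.
Pollux + Lyra + Atlas + Capella: cost 13 + 14 + 3 + 5 = 35 ≤ 39, return 16 + 11 + 16 + 9 = 52.
Pollux + Lyra + Vega + Atlas: cost 13 + 14 + 8 + 3 = 38 ≤ 39, return 16 + 11 + 9 + 16 = 52.
Pollux + Atlas + Mira + Capella: cost 13 + 3 + 14 + 5 = 35 ≤ 39, return 16 + 16 + 11 + 9 = 52.
The maximum return is 52; one optimal choice is Pollux, Lyra, Atlas, and Capella.

52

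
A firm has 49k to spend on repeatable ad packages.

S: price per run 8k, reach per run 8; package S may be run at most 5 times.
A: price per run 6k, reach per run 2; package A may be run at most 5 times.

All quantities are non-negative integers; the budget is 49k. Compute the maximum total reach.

S has the best ratio (8/8); taking only S gives at most 5×8 = 40 (stopped by the supply cap of 5).
Mixing does better — 5×S and 1×A: price 46 ≤ 49, reach 5·8 + 1·2 = 42.

42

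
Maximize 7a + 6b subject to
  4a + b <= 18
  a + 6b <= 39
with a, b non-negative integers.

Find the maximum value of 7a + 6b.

57

(a,b)=(3,6) is feasible, giving 57.
(a,b)=(3,5) is feasible, giving 51.
The best lattice point is (3,6), giving 57.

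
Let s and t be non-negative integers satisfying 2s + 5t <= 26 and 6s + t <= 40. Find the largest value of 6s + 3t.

42

Relaxing integrality, the LP optimum is 45.43 at (s,t) = (6.21, 2.71), which is not an integer point.
(s,t)=(6,2): 2·6+5·2=22≤26, 6·6+1·2=38≤40, objective 42.
(s,t)=(6,1): 2·6+5·1=17≤26, 6·6+1·1=37≤40, objective 39.
(s,t)=(5,3): 2·5+5·3=25≤26, 6·5+1·3=33≤40, objective 39.
The best lattice point is (6,2), giving 42.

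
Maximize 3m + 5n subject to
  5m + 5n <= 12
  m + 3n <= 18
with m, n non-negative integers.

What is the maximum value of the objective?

(m,n)=(0,2): 5·0+5·2=10≤12, 1·0+3·2=6≤18, objective 10.
(m,n)=(1,1): 5·1+5·1=10≤12, 1·1+3·1=4≤18, objective 8.
The best lattice point is (0,2), giving 10.

10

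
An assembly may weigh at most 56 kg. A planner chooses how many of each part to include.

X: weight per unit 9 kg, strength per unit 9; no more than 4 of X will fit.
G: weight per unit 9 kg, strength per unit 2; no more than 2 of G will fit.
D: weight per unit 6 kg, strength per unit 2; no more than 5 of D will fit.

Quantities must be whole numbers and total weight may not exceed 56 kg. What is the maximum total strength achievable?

42

4×X and 2×D: weight 48 ≤ 56, strength 4·9 + 2·2 = 40.
4×X and 3×D: weight 54 ≤ 56, strength 4·9 + 3·2 = 42.
Best is 42.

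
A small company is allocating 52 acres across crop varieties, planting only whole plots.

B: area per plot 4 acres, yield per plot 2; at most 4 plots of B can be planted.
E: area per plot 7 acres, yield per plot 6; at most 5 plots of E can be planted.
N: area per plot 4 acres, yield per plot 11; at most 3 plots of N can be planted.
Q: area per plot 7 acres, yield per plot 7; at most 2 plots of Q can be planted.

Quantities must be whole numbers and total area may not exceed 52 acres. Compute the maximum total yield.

This is a bounded integer knapsack.
1×B, 4×E, 3×N, and 1×Q: area 51 ≤ 52, yield 1·2 + 4·6 + 3·11 + 1·7 = 66.
1×B, 3×E, 3×N, and 2×Q: area 51 ≤ 52, yield 1·2 + 3·6 + 3·11 + 2·7 = 67.
Best is 67.

67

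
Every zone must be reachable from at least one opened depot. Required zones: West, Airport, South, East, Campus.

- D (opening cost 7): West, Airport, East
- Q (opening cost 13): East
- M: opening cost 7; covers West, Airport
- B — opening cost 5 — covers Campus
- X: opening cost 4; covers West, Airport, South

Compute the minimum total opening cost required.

Choose D, B, and X: together they cover West, Airport, South, East, Campus — every zone.
Total opening cost: 7 + 5 + 4 = 16.
No cover costs less than 16.

16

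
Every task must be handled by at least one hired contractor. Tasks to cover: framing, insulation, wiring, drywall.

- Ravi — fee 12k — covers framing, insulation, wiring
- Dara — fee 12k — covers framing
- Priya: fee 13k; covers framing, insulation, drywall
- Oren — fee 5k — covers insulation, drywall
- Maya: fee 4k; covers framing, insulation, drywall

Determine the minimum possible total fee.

16

Choose Ravi and Maya: together they cover framing, insulation, wiring, drywall — every task.
Total fee: 12 + 4 = 16.
No cover costs less than 16.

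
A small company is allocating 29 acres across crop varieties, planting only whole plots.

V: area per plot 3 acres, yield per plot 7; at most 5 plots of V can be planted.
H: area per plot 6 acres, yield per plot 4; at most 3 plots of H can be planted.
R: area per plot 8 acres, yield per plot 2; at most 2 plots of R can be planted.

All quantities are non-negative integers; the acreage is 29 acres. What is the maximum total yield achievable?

V has the best ratio (7/3); taking only V gives at most 5×7 = 35 (stopped by the supply cap of 5).
Mixing does better — 5×V and 2×H: area 27 ≤ 29, yield 5·7 + 2·4 = 43.

43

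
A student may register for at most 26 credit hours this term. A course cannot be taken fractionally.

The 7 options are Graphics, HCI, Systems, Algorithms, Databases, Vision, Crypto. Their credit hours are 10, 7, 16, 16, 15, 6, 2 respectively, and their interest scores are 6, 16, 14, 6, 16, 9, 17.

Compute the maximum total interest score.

49

Allowing fractional choices, the relaxed optimum would be about 53.7, but courses are indivisible.
HCI + Databases + Crypto: credit hours 7 + 15 + 2 = 24 ≤ 26, interest score 16 + 16 + 17 = 49.
Graphics + HCI + Vision + Crypto: credit hours 10 + 7 + 6 + 2 = 25 ≤ 26, interest score 6 + 16 + 9 + 17 = 48.
Best is HCI, Databases, and Crypto with total interest score 49.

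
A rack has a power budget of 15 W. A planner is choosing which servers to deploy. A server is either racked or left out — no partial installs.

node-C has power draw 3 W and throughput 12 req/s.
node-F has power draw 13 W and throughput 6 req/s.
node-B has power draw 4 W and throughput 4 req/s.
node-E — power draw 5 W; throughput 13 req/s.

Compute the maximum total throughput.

node-B + node-E: power draw 4 + 5 = 9 ≤ 15, throughput 4 + 13 = 17.
node-C + node-B + node-E: power draw 3 + 4 + 5 = 12 ≤ 15, throughput 12 + 4 + 13 = 29.
node-C + node-E: power draw 3 + 5 = 8 ≤ 15, throughput 12 + 13 = 25.
Best is node-C, node-B, and node-E with total throughput 29.

29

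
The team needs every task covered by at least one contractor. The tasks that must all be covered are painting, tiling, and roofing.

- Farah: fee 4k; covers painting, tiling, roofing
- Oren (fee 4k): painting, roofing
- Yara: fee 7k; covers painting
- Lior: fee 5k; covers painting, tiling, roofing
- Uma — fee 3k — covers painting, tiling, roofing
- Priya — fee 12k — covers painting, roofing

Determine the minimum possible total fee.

3

Uma alone covers painting, tiling, roofing — every task.
Total fee: 3.
No cover costs less than 3.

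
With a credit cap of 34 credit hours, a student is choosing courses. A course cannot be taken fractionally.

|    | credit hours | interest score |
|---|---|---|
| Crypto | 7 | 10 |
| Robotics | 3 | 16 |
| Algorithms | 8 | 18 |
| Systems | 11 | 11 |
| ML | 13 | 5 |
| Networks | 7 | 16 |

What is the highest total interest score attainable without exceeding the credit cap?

Allowing fractional choices, the relaxed optimum would be about 69.0, but courses are indivisible.
Crypto + Robotics + Algorithms + Networks: credit hours 7 + 3 + 8 + 7 = 25 ≤ 34, interest score 10 + 16 + 18 + 16 = 60.
Robotics + Algorithms + Systems + Networks: credit hours 3 + 8 + 11 + 7 = 29 ≤ 34, interest score 16 + 18 + 11 + 16 = 61.
Best is Robotics, Algorithms, Systems, and Networks with total interest score 61.

61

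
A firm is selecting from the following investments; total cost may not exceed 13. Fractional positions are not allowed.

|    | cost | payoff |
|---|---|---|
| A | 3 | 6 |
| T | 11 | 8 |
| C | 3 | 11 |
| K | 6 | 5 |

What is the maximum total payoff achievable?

This is an integer program with binary decision variables.
Allowing fractional choices, the relaxed optimum would be about 22.7, but investments are indivisible.
A + C + K: cost 3 + 3 + 6 = 12 ≤ 13, payoff 6 + 11 + 5 = 22.
C + K: cost 3 + 6 = 9 ≤ 13, payoff 11 + 5 = 16.
A + C: cost 3 + 3 = 6 ≤ 13, payoff 6 + 11 = 17.
Best is A, C, and K with total payoff 22.

22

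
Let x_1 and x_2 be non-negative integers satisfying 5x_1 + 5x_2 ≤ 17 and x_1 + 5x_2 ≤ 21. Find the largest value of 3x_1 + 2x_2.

9

(x_1,x_2)=(3,0): 5·3+5·0=15≤17, 1·3+5·0=3≤21, objective 9.
(x_1,x_2)=(2,1): 5·2+5·1=15≤17, 1·2+5·1=7≤21, objective 8.
No feasible integer point exceeds 9.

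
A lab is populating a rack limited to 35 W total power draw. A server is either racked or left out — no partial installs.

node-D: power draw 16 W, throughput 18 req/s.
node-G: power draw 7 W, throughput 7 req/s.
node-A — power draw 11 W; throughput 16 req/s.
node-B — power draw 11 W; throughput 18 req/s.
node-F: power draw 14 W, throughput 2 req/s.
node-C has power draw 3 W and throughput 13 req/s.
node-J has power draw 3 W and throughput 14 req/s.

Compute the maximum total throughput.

68

Take node-G, node-A, node-B, node-C, and node-J: power draw 7 + 11 + 11 + 3 + 3 = 35 ≤ 35, throughput 7 + 16 + 18 + 13 + 14 = 68.
No other feasible combination does better.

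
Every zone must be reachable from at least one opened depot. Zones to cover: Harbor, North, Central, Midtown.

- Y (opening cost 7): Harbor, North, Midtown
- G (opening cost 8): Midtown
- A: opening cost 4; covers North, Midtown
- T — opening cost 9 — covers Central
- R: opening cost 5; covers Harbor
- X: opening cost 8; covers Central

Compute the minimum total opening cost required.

The greedy cost-per-new-zone heuristic would pick A, R, and X for 17, but a cheaper cover exists.
Choose Y and X: together they cover Harbor, North, Central, Midtown — every zone.
Total opening cost: 7 + 8 = 15.
No cover costs less than 15.

15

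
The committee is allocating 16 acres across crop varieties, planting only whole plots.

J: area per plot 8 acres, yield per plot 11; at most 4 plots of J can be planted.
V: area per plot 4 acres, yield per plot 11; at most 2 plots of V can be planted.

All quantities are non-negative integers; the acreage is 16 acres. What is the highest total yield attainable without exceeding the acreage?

33

2×V: area 8 ≤ 16, yield 2·11 = 22.
1×J and 2×V: area 16 ≤ 16, yield 1·11 + 2·11 = 33.
Best is 33.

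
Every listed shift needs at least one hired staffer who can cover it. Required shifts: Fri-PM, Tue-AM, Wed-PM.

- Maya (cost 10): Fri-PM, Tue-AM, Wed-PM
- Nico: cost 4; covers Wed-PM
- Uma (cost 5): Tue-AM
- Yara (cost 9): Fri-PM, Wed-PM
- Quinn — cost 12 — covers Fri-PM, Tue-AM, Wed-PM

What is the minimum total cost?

10

Maya alone covers Fri-PM, Tue-AM, Wed-PM — every shift.
Total cost: 10.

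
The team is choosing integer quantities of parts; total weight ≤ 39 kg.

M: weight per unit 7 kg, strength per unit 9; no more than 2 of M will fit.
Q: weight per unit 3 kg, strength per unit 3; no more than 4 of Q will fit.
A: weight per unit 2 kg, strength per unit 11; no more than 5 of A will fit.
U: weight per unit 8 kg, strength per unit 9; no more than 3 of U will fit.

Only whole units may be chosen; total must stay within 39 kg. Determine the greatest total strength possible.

88

1×M, 2×Q, 5×A, and 2×U: weight 39 ≤ 39, strength 1·9 + 2·3 + 5·11 + 2·9 = 88.
2×M, 2×Q, 5×A, and 1×U: weight 38 ≤ 39, strength 2·9 + 2·3 + 5·11 + 1·9 = 88.
Best is 88.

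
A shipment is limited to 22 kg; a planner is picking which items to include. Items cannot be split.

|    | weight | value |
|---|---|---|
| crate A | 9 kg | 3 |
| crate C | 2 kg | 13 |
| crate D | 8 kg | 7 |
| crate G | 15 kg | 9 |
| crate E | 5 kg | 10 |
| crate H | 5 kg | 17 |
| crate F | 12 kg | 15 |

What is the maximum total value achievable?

Take crate C, crate D, crate E, and crate H: weight 2 + 8 + 5 + 5 = 20 ≤ 22, value 13 + 7 + 10 + 17 = 47.
No other feasible combination does better.

47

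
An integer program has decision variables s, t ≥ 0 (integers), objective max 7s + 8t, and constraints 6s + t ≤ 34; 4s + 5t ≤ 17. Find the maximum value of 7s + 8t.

The continuous relaxation peaks at (4.25, 0) with value 29.75; rounding to a feasible lattice point costs some objective.
(s,t)=(3,1): 6·3+1·1=19≤34, 4·3+5·1=17≤17, objective 29.
(s,t)=(4,0): 6·4+1·0=24≤34, 4·4+5·0=16≤17, objective 28.
No feasible integer point exceeds 29.

29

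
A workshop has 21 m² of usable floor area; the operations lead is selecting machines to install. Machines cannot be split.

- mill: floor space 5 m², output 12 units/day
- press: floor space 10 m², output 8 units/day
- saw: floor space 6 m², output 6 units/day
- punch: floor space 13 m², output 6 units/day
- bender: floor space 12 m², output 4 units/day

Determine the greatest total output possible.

26

mill + press + saw: floor space 5 + 10 + 6 = 21 ≤ 21, output 12 + 8 + 6 = 26.
mill + press: floor space 5 + 10 = 15 ≤ 21, output 12 + 8 = 20.
Best is mill, press, and saw with total output 26.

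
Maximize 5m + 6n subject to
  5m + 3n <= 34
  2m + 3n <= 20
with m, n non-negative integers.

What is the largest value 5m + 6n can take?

44

The continuous relaxation peaks at (4.67, 3.56) with value 44.67; rounding to a feasible lattice point costs some objective.
(m,n)=(4,4): 5·4+3·4=32≤34, 2·4+3·4=20≤20, objective 44.
(m,n)=(5,3): 5·5+3·3=34≤34, 2·5+3·3=19≤20, objective 43.
(m,n)=(3,4): 5·3+3·4=27≤34, 2·3+3·4=18≤20, objective 39.
Maximum is 44 at (m,n)=(4,4).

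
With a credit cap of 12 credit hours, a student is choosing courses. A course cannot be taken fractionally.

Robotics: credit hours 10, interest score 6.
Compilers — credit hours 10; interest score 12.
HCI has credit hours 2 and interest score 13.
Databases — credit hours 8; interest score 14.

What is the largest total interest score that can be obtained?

27

Allowing fractional choices, the relaxed optimum would be about 29.4, but courses are indivisible.
HCI + Databases: credit hours 2 + 8 = 10 ≤ 12, interest score 13 + 14 = 27.
Compilers + HCI: credit hours 10 + 2 = 12 ≤ 12, interest score 12 + 13 = 25.
Best is HCI and Databases with total interest score 27.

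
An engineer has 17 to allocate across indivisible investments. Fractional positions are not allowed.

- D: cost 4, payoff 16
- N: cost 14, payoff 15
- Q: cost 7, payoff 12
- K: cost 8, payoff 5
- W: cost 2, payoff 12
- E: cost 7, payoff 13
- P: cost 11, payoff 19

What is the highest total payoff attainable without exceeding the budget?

47

D + Q + W: cost 4 + 7 + 2 = 13 ≤ 17, payoff 16 + 12 + 12 = 40.
D + W + E: cost 4 + 2 + 7 = 13 ≤ 17, payoff 16 + 12 + 13 = 41.
D + W + P: cost 4 + 2 + 11 = 17 ≤ 17, payoff 16 + 12 + 19 = 47.
Best is D, W, and P with total payoff 47.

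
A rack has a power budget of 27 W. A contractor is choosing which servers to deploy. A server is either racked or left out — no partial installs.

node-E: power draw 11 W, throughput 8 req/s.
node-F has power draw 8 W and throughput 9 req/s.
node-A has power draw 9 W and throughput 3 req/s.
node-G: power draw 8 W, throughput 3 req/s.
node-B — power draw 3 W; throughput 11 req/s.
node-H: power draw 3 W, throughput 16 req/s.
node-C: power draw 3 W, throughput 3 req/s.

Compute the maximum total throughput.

44

Allowing fractional choices, the relaxed optimum would be about 46.3, but servers are indivisible.
node-E + node-F + node-B + node-H: power draw 11 + 8 + 3 + 3 = 25 ≤ 27, throughput 8 + 9 + 11 + 16 = 44.
node-F + node-G + node-B + node-H + node-C: power draw 8 + 8 + 3 + 3 + 3 = 25 ≤ 27, throughput 9 + 3 + 11 + 16 + 3 = 42.
Best is node-E, node-F, node-B, and node-H with total throughput 44.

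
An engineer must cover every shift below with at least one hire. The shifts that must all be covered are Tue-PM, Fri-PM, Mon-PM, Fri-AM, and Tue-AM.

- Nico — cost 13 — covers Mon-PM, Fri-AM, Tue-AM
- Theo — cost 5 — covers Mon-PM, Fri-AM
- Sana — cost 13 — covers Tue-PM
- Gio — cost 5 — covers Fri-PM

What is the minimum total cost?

Choose Nico, Sana, and Gio: together they cover Tue-PM, Fri-PM, Mon-PM, Fri-AM, Tue-AM — every shift.
Total cost: 13 + 13 + 5 = 31.

31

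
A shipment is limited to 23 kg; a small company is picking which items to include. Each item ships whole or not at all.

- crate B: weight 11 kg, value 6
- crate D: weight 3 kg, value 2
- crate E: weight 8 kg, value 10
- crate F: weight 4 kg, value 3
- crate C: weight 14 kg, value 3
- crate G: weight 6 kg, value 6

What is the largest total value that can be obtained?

21

Allowing fractional choices, the relaxed optimum would be about 22.1, but items are indivisible.
crate B + crate E + crate F: weight 11 + 8 + 4 = 23 ≤ 23, value 6 + 10 + 3 = 19.
crate E + crate F + crate G: weight 8 + 4 + 6 = 18 ≤ 23, value 10 + 3 + 6 = 19.
crate D + crate E + crate F + crate G: weight 3 + 8 + 4 + 6 = 21 ≤ 23, value 2 + 10 + 3 + 6 = 21.
Best is crate D, crate E, crate F, and crate G with total value 21.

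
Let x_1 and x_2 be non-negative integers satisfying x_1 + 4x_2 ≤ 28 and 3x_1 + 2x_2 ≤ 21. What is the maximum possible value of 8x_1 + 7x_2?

66

The continuous relaxation peaks at (2.8, 6.3) with value 66.50; rounding to a feasible lattice point costs some objective.
(x_1,x_2)=(3,6) is feasible, giving 66.
(x_1,x_2)=(3,5) is feasible, giving 59.
(x_1,x_2)=(2,6) is feasible, giving 58.
(x_1,x_2)=(2,5) is feasible, giving 51.
Maximum is 66 at (x_1,x_2)=(3,6).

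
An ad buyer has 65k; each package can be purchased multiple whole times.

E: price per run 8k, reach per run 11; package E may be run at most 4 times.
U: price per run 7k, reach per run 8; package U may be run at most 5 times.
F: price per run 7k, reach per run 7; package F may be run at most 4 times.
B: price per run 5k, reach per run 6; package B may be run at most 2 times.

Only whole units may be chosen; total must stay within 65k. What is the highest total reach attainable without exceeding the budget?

82

4×E, 4×U, and 1×B: price 65 ≤ 65, reach 4·11 + 4·8 + 1·6 = 82.
4×E, 3×U, 1×F, and 1×B: price 65 ≤ 65, reach 4·11 + 3·8 + 1·7 + 1·6 = 81.
Best is 82.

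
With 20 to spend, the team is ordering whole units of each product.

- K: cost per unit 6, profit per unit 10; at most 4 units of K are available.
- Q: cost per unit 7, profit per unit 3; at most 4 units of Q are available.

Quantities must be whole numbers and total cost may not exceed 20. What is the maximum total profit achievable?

K has the best ratio (10/6); taking only K gives at most 3×10 = 30 (stopped by the cost limit).
Optimal: 3×K: cost 18 ≤ 20, profit 3·10 = 30.

30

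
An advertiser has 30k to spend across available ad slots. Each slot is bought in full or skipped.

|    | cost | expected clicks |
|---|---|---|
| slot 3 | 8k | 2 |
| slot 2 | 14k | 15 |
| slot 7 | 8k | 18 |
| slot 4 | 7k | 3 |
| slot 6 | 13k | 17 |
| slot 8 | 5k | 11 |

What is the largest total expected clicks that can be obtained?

46

slot 7 + slot 6 + slot 8: cost 8 + 13 + 5 = 26 ≤ 30, expected clicks 18 + 17 + 11 = 46.
slot 2 + slot 7 + slot 8: cost 14 + 8 + 5 = 27 ≤ 30, expected clicks 15 + 18 + 11 = 44.
Best is slot 7, slot 6, and slot 8 with total expected clicks 46.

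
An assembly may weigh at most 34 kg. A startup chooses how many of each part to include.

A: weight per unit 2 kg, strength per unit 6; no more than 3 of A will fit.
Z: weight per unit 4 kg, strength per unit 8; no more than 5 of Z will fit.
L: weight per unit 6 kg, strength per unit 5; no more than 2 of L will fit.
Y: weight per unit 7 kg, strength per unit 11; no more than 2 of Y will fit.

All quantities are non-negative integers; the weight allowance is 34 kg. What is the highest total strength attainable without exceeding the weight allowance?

69

This is a bounded integer knapsack.
Take 3×A, 5×Z, and 1×Y: weight 33 ≤ 34, strength 3·6 + 5·8 + 1·11 = 69.
A has the best ratio (6/2) and is taken to its limit of 3; remaining capacity is filled optimally with the others.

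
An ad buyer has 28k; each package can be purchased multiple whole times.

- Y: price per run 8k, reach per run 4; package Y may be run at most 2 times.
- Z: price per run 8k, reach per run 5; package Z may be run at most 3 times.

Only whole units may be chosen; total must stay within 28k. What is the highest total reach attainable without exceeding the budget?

15

Z has the best ratio (5/8); taking only Z gives at most 3×5 = 15 (stopped by the price limit).
Optimal: 3×Z: price 24 ≤ 28, reach 3·5 = 15.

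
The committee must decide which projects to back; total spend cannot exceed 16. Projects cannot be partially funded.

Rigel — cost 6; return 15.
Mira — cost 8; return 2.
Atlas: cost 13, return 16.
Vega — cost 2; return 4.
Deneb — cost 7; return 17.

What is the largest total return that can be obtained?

Allowing fractional choices, the relaxed optimum would be about 37.2, but projects are indivisible.
Rigel + Deneb: cost 6 + 7 = 13 ≤ 16, return 15 + 17 = 32.
Vega + Deneb: cost 2 + 7 = 9 ≤ 16, return 4 + 17 = 21.
Rigel + Vega + Deneb: cost 6 + 2 + 7 = 15 ≤ 16, return 15 + 4 + 17 = 36.
Best is Rigel, Vega, and Deneb with total return 36.

36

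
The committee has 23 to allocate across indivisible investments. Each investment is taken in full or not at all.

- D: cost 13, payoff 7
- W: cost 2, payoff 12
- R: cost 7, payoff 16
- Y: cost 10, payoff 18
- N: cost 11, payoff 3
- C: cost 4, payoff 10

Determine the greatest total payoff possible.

56

R + Y + C: cost 7 + 10 + 4 = 21 ≤ 23, payoff 16 + 18 + 10 = 44.
W + R + Y: cost 2 + 7 + 10 = 19 ≤ 23, payoff 12 + 16 + 18 = 46.
W + R + Y + C: cost 2 + 7 + 10 + 4 = 23 ≤ 23, payoff 12 + 16 + 18 + 10 = 56.
Best is W, R, Y, and C with total payoff 56.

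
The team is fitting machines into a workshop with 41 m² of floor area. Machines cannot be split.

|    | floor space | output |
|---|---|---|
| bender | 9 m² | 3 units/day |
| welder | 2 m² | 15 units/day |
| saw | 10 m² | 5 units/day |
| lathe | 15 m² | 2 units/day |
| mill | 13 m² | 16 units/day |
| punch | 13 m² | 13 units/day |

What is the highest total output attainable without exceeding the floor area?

Treat it as a binary knapsack problem.
Allowing fractional choices, the relaxed optimum would be about 50.0, but machines are indivisible.
welder + saw + mill + punch: floor space 2 + 10 + 13 + 13 = 38 ≤ 41, output 15 + 5 + 16 + 13 = 49.
bender + welder + mill + punch: floor space 9 + 2 + 13 + 13 = 37 ≤ 41, output 3 + 15 + 16 + 13 = 47.
Best is welder, saw, mill, and punch with total output 49.

49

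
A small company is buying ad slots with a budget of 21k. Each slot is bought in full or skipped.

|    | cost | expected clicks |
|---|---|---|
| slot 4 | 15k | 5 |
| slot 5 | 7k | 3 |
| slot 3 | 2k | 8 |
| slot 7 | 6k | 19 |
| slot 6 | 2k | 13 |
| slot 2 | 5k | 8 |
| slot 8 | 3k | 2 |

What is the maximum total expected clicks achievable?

Take slot 3, slot 7, slot 6, slot 2, and slot 8: cost 2 + 6 + 2 + 5 + 3 = 18 ≤ 21, expected clicks 8 + 19 + 13 + 8 + 2 = 50.
No other feasible combination does better.

50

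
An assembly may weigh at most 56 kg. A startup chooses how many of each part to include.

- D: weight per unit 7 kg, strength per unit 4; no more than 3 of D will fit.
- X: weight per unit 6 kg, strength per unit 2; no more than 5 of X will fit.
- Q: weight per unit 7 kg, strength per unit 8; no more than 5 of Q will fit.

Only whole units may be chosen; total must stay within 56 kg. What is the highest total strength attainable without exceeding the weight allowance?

52

Q has the best ratio (8/7); taking only Q gives at most 5×8 = 40 (stopped by the supply cap of 5).
Mixing does better — 3×D and 5×Q: weight 56 ≤ 56, strength 3·4 + 5·8 = 52.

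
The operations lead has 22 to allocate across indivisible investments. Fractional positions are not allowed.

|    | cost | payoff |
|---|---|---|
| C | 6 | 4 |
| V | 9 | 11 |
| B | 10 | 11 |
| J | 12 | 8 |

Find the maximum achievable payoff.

Take V and B: cost 9 + 10 = 19 ≤ 22, payoff 11 + 11 = 22.
No other feasible combination does better.

22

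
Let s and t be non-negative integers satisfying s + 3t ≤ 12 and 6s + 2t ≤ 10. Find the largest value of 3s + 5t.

20

(s,t)=(0,4): 1·0+3·4=12≤12, 6·0+2·4=8≤10, objective 20.
(s,t)=(0,3): 1·0+3·3=9≤12, 6·0+2·3=6≤10, objective 15.
(s,t)=(1,2): 1·1+3·2=7≤12, 6·1+2·2=10≤10, objective 13.
The best lattice point is (0,4), giving 20.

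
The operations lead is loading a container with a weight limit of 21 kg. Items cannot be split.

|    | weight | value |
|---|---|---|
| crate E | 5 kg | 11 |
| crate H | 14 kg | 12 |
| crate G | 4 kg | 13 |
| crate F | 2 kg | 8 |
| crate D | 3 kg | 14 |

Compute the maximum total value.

Allowing fractional choices, the relaxed optimum would be about 52.0, but items are indivisible.
crate E + crate G + crate D: weight 5 + 4 + 3 = 12 ≤ 21, value 11 + 13 + 14 = 38.
crate E + crate G + crate F + crate D: weight 5 + 4 + 2 + 3 = 14 ≤ 21, value 11 + 13 + 8 + 14 = 46.
crate H + crate G + crate D: weight 14 + 4 + 3 = 21 ≤ 21, value 12 + 13 + 14 = 39.
Best is crate E, crate G, crate F, and crate D with total value 46.

46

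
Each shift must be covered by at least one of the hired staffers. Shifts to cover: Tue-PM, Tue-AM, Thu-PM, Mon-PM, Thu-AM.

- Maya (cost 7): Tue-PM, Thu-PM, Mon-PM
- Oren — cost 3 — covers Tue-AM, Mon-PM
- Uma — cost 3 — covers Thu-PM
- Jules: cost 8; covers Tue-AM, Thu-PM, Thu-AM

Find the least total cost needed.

15

The greedy cost-per-new-shift heuristic would pick Oren, Uma, Maya, and Jules for 21, but a cheaper cover exists.
Choose Maya and Jules: together they cover Tue-PM, Tue-AM, Thu-PM, Mon-PM, Thu-AM — every shift.
Total cost: 7 + 8 = 15.
No cover costs less than 15.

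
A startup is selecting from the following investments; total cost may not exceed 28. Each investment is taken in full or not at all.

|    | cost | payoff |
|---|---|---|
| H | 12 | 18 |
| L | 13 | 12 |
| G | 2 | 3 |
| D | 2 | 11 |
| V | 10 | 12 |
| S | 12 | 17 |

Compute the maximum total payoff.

This is a 0-1 knapsack instance.
H + G + D + S: cost 12 + 2 + 2 + 12 = 28 ≤ 28, payoff 18 + 3 + 11 + 17 = 49.
H + D + S: cost 12 + 2 + 12 = 26 ≤ 28, payoff 18 + 11 + 17 = 46.
Best is H, G, D, and S with total payoff 49.

49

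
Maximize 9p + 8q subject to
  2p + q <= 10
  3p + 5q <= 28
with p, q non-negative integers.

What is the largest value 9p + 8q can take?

(p,q)=(4,2): 2·4+1·2=10≤10, 3·4+5·2=22≤28, objective 52.
(p,q)=(3,3): 2·3+1·3=9≤10, 3·3+5·3=24≤28, objective 51.
(p,q)=(2,4): 2·2+1·4=8≤10, 3·2+5·4=26≤28, objective 50.
(p,q)=(4,1): 2·4+1·1=9≤10, 3·4+5·1=17≤28, objective 44.
Maximum is 52 at (p,q)=(4,2).

52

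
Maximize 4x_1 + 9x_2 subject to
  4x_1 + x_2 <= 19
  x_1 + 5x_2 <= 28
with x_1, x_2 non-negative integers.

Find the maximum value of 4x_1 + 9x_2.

Relaxing integrality, the LP optimum is 58.16 at (x_1,x_2) = (3.53, 4.89), which is not an integer point.
(x_1,x_2)=(3,5): 4·3+1·5=17≤19, 1·3+5·5=28≤28, objective 57.
(x_1,x_2)=(2,5): 4·2+1·5=13≤19, 1·2+5·5=27≤28, objective 53.
Maximum is 57 at (x_1,x_2)=(3,5).

57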